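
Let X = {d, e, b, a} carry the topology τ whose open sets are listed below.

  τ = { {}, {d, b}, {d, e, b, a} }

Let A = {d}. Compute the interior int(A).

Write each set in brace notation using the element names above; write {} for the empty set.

opens ⊆ A: {}; union → int = {}

{}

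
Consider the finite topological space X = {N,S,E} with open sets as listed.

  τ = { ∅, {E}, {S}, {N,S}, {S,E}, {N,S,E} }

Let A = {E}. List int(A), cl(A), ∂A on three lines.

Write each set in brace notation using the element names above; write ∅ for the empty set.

open subsets of A: ∅, {E}; so int(A) = {E}
closure: X∖int(X∖A) = X∖{N,S} = {E}
∂A = {E} minus {E} = ∅

int(A) = {E}
cl(A)  = {E}
∂A     = ∅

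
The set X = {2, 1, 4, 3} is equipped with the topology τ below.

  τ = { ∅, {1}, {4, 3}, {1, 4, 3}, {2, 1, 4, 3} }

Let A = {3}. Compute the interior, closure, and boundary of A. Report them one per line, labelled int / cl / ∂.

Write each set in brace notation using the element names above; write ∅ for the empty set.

int(A) = ∅
cl(A)  = {2, 4, 3}
∂A     = {2, 4, 3}

opens ⊆ A: ∅; union → int = ∅
complement {2, 1, 4}; its interior {1}; cl(A) = X∖{1} = {2, 4, 3}
boundary = {2, 4, 3} ∖ ∅ = {2, 4, 3}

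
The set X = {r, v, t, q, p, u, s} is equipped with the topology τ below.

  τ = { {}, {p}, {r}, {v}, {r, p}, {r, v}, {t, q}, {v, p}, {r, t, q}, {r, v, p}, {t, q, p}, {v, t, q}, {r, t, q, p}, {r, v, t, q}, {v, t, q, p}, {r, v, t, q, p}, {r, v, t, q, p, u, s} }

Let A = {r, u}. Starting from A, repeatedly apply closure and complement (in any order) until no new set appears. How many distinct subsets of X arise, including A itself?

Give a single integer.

X∖A={v, t, q, p, s}, int(X∖A)={v, t, q, p}, hence cl(A)={r, u, s}
Orbit (k=closure, c=complement):
  1. A     = {r, u}
  2. kA    = {r, u, s}
  3. cA    = {v, t, q, p, s}
  4. ckA   = {v, t, q, p}
  5. kcA   = {v, t, q, p, u, s}
  6. ckcA  = {r}
(closed under both — stop)

6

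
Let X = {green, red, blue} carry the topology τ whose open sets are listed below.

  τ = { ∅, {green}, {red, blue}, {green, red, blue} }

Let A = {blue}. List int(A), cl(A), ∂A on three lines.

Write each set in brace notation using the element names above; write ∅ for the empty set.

int(A) = ∅
cl(A)  = {red, blue}
∂A     = {red, blue}

interior: largest open inside A is ∅ (from ∅)
cl via duality: int({green, red}) = {green}, so X∖{green} = {red, blue}
cl∖int = {red, blue}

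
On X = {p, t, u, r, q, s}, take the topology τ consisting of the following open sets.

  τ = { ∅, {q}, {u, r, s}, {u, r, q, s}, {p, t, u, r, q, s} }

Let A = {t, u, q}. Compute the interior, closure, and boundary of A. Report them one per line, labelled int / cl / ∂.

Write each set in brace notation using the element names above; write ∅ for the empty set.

interior: largest open inside A is {q} (from ∅, {q})
cl via duality: int({p, r, s}) = ∅, so X∖∅ = {p, t, u, r, q, s}
cl∖int = {p, t, u, r, s}

int(A) = {q}
cl(A)  = {p, t, u, r, q, s}
∂A     = {p, t, u, r, s}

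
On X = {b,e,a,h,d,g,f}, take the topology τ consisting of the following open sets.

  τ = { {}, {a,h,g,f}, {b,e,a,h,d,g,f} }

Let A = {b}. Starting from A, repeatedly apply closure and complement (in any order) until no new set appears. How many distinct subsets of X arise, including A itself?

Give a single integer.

closure: X∖int(X∖A) = X∖{a,h,g,f} = {b,e,d}
Let k=closure and c=complement:
  1. A     = {b}
  2. kA    = {b,e,d}
  3. cA    = {e,a,h,d,g,f}
  4. ckA   = {a,h,g,f}
  5. kcA   = {b,e,a,h,d,g,f}
  6. ckcA  = {}
— saturated at 6

6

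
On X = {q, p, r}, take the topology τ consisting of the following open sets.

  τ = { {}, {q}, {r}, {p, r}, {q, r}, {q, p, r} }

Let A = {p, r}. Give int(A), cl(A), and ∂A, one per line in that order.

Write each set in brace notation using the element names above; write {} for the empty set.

U open, U⊆A: {}, {r}, {p, r}. int(A) = ⋃ = {p, r}
X∖A={q}, int(X∖A)={q}, hence cl(A)={p, r}
∂A: remove int from cl → {}

int(A) = {p, r}
cl(A)  = {p, r}
∂A     = {}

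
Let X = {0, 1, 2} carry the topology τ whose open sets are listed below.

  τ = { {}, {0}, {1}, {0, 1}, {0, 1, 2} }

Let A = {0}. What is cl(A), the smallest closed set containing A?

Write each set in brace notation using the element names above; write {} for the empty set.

{0, 2}

cl via duality: int({1, 2}) = {1}, so X∖{1} = {0, 2}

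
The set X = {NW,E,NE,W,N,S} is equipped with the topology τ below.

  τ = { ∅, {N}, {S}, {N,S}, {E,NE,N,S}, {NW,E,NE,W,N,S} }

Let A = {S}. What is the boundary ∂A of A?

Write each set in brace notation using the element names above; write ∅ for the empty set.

interior: largest open inside A is {S} (from ∅, {S})
cl via duality: int({NW,E,NE,W,N}) = {N}, so X∖{N} = {NW,E,NE,W,S}
cl∖int = {NW,E,NE,W}

{NW,E,NE,W}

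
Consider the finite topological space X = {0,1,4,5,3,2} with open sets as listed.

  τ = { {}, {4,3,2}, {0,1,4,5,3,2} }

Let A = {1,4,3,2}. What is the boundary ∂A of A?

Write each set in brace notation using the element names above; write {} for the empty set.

interior: largest open inside A is {4,3,2} (from {}, {4,3,2})
cl via duality: int({0,5}) = {}, so X∖{} = {0,1,4,5,3,2}
cl∖int = {0,1,5}

{0,1,5}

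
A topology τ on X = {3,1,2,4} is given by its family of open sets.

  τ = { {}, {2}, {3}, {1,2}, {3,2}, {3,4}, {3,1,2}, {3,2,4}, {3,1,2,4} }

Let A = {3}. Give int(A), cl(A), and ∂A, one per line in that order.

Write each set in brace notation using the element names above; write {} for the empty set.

U open, U⊆A: {}, {3}. int(A) = ⋃ = {3}
X∖A={1,2,4}, int(X∖A)={1,2}, hence cl(A)={3,4}
∂A: remove int from cl → {4}

int(A) = {3}
cl(A)  = {3,4}
∂A     = {4}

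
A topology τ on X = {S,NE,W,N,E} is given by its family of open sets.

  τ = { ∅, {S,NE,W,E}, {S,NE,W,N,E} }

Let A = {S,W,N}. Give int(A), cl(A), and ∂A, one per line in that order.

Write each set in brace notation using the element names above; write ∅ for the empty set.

int(A) = ∅
cl(A)  = {S,NE,W,N,E}
∂A     = {S,NE,W,N,E}

U open, U⊆A: ∅. int(A) = ⋃ = ∅
X∖A={NE,E}, int(X∖A)=∅, hence cl(A)={S,NE,W,N,E}
∂A: remove int from cl → {S,NE,W,N,E}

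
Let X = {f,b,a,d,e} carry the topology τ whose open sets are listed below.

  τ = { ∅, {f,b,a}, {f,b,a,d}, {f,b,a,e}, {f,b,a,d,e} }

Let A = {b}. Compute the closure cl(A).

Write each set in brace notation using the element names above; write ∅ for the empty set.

{f,b,a,d,e}

X∖A={f,a,d,e}, int(X∖A)=∅, hence cl(A)={f,b,a,d,e}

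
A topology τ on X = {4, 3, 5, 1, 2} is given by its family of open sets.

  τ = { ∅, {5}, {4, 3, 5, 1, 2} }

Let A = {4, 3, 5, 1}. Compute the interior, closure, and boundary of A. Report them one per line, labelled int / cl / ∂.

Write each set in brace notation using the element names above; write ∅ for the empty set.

U open, U⊆A: ∅, {5}. int(A) = ⋃ = {5}
X∖A={2}, int(X∖A)=∅, hence cl(A)={4, 3, 5, 1, 2}
∂A: remove int from cl → {4, 3, 1, 2}

int(A) = {5}
cl(A)  = {4, 3, 5, 1, 2}
∂A     = {4, 3, 1, 2}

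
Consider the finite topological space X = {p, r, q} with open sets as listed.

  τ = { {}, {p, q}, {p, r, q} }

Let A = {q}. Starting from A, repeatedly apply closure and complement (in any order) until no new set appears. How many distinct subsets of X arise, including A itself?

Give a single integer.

4

X∖A={p, r}, int(X∖A)={}, hence cl(A)={p, r, q}
Orbit (k=closure, c=complement):
  1. A     = {q}
  2. kA    = {p, r, q}
  3. cA    = {p, r}
  4. ckA   = {}
(closed under both — stop)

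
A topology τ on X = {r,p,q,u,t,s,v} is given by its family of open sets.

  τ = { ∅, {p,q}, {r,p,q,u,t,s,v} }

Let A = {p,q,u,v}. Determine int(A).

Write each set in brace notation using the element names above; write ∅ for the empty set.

U open, U⊆A: ∅, {p,q}. int(A) = ⋃ = {p,q}

{p,q}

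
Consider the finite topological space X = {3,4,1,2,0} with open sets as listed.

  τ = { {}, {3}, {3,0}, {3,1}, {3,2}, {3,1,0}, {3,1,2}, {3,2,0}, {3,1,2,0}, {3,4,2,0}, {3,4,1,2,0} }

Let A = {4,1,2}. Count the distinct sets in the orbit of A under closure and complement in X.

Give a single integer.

4

X∖A={3,0}, int(X∖A)={3,0}, hence cl(A)={4,1,2}
Orbit (k=closure, c=complement):
  1. A     = {4,1,2}
  2. cA    = {3,0}
  3. kcA   = {3,4,1,2,0}
  4. ckcA  = {}
(closed under both — stop)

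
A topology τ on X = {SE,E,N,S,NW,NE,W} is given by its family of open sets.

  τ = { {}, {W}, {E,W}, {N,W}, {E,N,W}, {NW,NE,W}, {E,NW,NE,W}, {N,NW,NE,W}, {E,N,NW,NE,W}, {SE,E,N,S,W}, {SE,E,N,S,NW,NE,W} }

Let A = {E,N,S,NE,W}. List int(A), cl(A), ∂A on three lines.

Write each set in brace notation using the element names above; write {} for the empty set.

int(A) = {E,N,W}
cl(A)  = {SE,E,N,S,NW,NE,W}
∂A     = {SE,S,NW,NE}

U open, U⊆A: {}, {W}, {N,W}, {E,W}, {E,N,W}. int(A) = ⋃ = {E,N,W}
X∖A={SE,NW}, int(X∖A)={}, hence cl(A)={SE,E,N,S,NW,NE,W}
∂A: remove int from cl → {SE,S,NW,NE}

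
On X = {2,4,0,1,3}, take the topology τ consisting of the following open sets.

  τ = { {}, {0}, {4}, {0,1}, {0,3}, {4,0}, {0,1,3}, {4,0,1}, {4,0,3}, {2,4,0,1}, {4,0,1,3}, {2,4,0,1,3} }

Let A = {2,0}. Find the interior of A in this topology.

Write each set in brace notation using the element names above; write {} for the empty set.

interior: largest open inside A is {0} (from {}, {0})

{0}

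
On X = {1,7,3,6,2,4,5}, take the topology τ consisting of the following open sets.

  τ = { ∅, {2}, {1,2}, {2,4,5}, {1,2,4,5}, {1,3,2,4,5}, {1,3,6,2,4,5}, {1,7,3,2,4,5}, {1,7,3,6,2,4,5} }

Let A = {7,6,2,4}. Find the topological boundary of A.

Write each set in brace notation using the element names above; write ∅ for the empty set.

U open, U⊆A: ∅, {2}. int(A) = ⋃ = {2}
X∖A={1,3,5}, int(X∖A)=∅, hence cl(A)={1,7,3,6,2,4,5}
∂A: remove int from cl → {1,7,3,6,4,5}

{1,7,3,6,4,5}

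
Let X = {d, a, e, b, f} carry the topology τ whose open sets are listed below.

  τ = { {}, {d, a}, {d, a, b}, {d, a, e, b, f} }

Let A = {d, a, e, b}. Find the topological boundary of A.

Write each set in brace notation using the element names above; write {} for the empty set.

interior: largest open inside A is {d, a, b} (from {}, {d, a}, {d, a, b})
cl via duality: int({f}) = {}, so X∖{} = {d, a, e, b, f}
cl∖int = {e, f}

{e, f}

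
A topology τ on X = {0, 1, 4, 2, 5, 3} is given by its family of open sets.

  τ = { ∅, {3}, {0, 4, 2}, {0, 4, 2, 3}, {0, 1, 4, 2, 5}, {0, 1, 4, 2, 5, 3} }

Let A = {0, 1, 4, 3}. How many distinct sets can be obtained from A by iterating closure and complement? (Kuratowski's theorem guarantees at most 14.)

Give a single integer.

6

cl via duality: int({2, 5}) = ∅, so X∖∅ = {0, 1, 4, 2, 5, 3}
Write k for closure, c for complement:
  1. A     = {0, 1, 4, 3}
  2. kA    = {0, 1, 4, 2, 5, 3}
  3. cA    = {2, 5}
  4. ckA   = ∅
  5. kcA   = {0, 1, 4, 2, 5}
  6. ckcA  = {3}
applying k or c yields no new set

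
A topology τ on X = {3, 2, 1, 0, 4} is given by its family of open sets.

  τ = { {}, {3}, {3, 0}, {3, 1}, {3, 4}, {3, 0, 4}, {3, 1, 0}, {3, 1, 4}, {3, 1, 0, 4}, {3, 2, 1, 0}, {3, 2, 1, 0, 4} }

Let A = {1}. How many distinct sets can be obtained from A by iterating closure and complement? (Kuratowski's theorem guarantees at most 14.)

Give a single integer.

X∖A={3, 2, 0, 4}, int(X∖A)={3, 0, 4}, hence cl(A)={2, 1}
Orbit (k=closure, c=complement):
  1. A     = {1}
  2. kA    = {2, 1}
  3. cA    = {3, 2, 0, 4}
  4. ckA   = {3, 0, 4}
  5. kcA   = {3, 2, 1, 0, 4}
  6. ckcA  = {}
(closed under both — stop)

6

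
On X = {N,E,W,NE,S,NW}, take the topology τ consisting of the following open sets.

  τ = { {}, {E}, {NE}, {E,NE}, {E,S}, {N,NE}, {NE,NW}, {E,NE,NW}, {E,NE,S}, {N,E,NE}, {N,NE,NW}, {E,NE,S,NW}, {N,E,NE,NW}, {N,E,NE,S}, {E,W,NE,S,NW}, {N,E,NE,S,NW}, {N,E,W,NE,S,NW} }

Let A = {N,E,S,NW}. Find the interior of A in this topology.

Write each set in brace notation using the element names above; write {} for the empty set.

opens ⊆ A: {}, {E}, {E,S}; union → int = {E,S}

{E,S}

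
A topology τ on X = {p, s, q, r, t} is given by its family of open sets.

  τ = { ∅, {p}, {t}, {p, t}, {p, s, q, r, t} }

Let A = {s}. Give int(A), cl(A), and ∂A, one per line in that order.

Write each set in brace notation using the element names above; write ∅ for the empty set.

interior: largest open inside A is ∅ (from ∅)
cl via duality: int({p, q, r, t}) = {p, t}, so X∖{p, t} = {s, q, r}
cl∖int = {s, q, r}

int(A) = ∅
cl(A)  = {s, q, r}
∂A     = {s, q, r}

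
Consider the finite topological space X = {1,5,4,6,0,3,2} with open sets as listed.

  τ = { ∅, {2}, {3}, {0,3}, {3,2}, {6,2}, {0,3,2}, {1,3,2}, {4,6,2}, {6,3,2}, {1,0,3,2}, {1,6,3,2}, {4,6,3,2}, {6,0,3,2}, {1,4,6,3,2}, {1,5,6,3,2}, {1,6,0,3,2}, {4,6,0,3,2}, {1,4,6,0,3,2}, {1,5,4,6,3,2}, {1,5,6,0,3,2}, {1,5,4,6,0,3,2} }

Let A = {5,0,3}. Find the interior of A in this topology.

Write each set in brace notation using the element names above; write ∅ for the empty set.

opens ⊆ A: ∅, {3}, {0,3}; union → int = {0,3}

{0,3}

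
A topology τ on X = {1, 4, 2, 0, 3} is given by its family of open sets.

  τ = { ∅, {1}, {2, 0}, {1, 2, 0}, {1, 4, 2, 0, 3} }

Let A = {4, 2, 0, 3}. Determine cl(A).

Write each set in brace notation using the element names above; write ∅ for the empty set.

{4, 2, 0, 3}

complement {1}; its interior {1}; cl(A) = X∖{1} = {4, 2, 0, 3}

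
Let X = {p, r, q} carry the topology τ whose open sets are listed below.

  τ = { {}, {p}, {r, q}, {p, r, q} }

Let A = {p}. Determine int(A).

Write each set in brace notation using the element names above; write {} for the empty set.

{p}

open subsets of A: {}, {p}; so int(A) = {p}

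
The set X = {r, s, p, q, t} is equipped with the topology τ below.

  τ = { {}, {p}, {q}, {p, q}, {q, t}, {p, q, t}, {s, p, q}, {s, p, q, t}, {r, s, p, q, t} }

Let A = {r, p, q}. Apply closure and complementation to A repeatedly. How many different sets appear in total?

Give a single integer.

cl via duality: int({s, t}) = {}, so X∖{} = {r, s, p, q, t}
Write k for closure, c for complement:
  1. A     = {r, p, q}
  2. kA    = {r, s, p, q, t}
  3. cA    = {s, t}
  4. ckA   = {}
  5. kcA   = {r, s, t}
  6. ckcA  = {p, q}
applying k or c yields no new set

6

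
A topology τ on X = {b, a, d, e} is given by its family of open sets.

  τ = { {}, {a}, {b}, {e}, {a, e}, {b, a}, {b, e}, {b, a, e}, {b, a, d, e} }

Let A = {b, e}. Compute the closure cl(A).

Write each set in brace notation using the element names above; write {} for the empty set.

{b, d, e}

X∖A={a, d}, int(X∖A)={a}, hence cl(A)={b, d, e}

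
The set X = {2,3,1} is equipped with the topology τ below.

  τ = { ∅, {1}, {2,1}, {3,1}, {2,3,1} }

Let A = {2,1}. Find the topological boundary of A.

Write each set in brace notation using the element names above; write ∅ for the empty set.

opens ⊆ A: ∅, {1}, {2,1}; union → int = {2,1}
complement {3}; its interior ∅; cl(A) = X∖∅ = {2,3,1}
boundary = {2,3,1} ∖ {2,1} = {3}

{3}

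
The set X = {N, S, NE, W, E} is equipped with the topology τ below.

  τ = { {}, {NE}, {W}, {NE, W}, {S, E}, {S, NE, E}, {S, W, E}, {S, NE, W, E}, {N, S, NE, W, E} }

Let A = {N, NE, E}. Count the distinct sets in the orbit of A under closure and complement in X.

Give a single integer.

10

cl via duality: int({S, W}) = {W}, so X∖{W} = {N, S, NE, E}
Write k for closure, c for complement:
  1. A     = {N, NE, E}
  2. kA    = {N, S, NE, E}
  3. cA    = {S, W}
  4. ckA   = {W}
  5. kcA   = {N, S, W, E}
  6. kckA  = {N, W}
  7. ckcA  = {NE}
  8. ckckA = {S, NE, E}
  9. kckcA = {N, NE}
  10. ckckcA = {S, W, E}
applying k or c yields no new set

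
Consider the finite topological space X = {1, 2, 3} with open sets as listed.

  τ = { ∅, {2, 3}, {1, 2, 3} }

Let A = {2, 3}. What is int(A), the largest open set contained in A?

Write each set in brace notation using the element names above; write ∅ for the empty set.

{2, 3}

open subsets of A: ∅, {2, 3}; so int(A) = {2, 3}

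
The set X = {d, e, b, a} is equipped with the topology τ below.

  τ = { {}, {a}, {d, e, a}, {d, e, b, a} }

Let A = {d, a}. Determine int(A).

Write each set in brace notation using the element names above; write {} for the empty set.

opens ⊆ A: {}, {a}; union → int = {a}

{a}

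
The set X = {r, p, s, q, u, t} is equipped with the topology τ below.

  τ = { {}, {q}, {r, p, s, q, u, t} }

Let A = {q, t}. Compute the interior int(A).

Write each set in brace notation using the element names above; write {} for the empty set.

{q}

opens ⊆ A: {}, {q}; union → int = {q}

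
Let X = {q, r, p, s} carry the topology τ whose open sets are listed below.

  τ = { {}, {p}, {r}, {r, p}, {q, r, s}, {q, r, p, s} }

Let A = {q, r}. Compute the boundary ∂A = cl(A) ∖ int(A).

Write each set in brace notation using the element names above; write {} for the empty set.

{q, s}

opens ⊆ A: {}, {r}; union → int = {r}
complement {p, s}; its interior {p}; cl(A) = X∖{p} = {q, r, s}
boundary = {q, r, s} ∖ {r} = {q, s}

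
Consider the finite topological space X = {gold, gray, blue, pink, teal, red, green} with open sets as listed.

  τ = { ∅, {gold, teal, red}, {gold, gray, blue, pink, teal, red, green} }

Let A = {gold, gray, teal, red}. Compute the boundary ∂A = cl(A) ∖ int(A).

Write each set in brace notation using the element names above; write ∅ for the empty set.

U open, U⊆A: ∅, {gold, teal, red}. int(A) = ⋃ = {gold, teal, red}
X∖A={blue, pink, green}, int(X∖A)=∅, hence cl(A)={gold, gray, blue, pink, teal, red, green}
∂A: remove int from cl → {gray, blue, pink, green}

{gray, blue, pink, green}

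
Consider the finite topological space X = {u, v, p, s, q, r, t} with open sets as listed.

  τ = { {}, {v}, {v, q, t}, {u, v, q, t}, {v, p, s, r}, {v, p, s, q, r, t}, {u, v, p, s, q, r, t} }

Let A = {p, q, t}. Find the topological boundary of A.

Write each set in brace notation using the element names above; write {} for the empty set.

open subsets of A: {}; so int(A) = {}
closure: X∖int(X∖A) = X∖{v} = {u, p, s, q, r, t}
∂A = {u, p, s, q, r, t} minus {} = {u, p, s, q, r, t}

{u, p, s, q, r, t}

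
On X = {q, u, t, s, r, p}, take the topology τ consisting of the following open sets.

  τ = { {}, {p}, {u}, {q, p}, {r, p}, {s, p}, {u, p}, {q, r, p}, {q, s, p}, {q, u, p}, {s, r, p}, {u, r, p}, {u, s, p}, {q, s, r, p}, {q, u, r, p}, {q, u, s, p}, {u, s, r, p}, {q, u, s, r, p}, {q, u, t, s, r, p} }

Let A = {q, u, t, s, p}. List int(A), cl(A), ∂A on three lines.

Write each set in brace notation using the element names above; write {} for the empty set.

int(A) = {q, u, s, p}
cl(A)  = {q, u, t, s, r, p}
∂A     = {t, r}

U open, U⊆A: {}, {p}, {u}, {s, p}, {q, p}, {u, p}, {q, s, p}, {q, u, p}, {u, s, p}, {q, u, s, p}. int(A) = ⋃ = {q, u, s, p}
X∖A={r}, int(X∖A)={}, hence cl(A)={q, u, t, s, r, p}
∂A: remove int from cl → {t, r}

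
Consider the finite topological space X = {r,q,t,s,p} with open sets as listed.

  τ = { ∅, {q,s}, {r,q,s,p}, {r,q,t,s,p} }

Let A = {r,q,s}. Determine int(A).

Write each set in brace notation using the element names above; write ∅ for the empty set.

{q,s}

U open, U⊆A: ∅, {q,s}. int(A) = ⋃ = {q,s}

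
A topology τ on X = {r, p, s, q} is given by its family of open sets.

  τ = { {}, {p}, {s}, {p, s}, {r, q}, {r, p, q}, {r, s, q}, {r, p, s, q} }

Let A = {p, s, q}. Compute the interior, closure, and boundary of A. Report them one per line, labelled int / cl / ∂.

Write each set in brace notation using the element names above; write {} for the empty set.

interior: largest open inside A is {p, s} (from {}, {s}, {p}, {p, s})
cl via duality: int({r}) = {}, so X∖{} = {r, p, s, q}
cl∖int = {r, q}

int(A) = {p, s}
cl(A)  = {r, p, s, q}
∂A     = {r, q}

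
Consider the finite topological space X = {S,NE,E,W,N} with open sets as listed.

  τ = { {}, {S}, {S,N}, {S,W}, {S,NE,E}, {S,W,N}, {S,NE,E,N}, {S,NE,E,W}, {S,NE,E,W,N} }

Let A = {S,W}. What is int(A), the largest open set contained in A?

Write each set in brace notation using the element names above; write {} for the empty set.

{S,W}

open subsets of A: {}, {S}, {S,W}; so int(A) = {S,W}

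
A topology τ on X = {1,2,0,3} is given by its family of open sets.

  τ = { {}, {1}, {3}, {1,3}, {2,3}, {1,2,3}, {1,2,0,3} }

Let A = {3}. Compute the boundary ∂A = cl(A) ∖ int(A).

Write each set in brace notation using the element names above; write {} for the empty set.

{2,0}

U open, U⊆A: {}, {3}. int(A) = ⋃ = {3}
X∖A={1,2,0}, int(X∖A)={1}, hence cl(A)={2,0,3}
∂A: remove int from cl → {2,0}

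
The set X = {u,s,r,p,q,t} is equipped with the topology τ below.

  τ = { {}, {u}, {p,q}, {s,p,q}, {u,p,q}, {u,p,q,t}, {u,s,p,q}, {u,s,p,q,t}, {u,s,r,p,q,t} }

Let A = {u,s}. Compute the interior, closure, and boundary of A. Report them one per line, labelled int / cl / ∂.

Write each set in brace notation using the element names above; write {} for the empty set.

interior: largest open inside A is {u} (from {}, {u})
cl via duality: int({r,p,q,t}) = {p,q}, so X∖{p,q} = {u,s,r,t}
cl∖int = {s,r,t}

int(A) = {u}
cl(A)  = {u,s,r,t}
∂A     = {s,r,t}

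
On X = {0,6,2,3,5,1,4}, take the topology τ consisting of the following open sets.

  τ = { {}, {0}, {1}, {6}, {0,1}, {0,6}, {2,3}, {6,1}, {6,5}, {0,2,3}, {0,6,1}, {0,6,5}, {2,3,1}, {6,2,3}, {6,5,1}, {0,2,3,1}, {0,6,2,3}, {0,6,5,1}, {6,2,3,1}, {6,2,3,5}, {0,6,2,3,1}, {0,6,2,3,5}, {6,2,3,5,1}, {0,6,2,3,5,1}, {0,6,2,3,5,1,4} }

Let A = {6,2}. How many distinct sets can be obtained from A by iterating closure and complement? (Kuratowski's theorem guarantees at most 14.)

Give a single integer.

X∖A={0,3,5,1,4}, int(X∖A)={0,1}, hence cl(A)={6,2,3,5,4}
Orbit (k=closure, c=complement):
  1. A     = {6,2}
  2. kA    = {6,2,3,5,4}
  3. cA    = {0,3,5,1,4}
  4. ckA   = {0,1}
  5. kcA   = {0,2,3,5,1,4}
  6. kckA  = {0,1,4}
  7. ckcA  = {6}
  8. ckckA = {6,2,3,5}
  9. kckcA = {6,5,4}
  10. ckckcA = {0,2,3,1}
  11. kckckcA = {0,2,3,1,4}
  12. ckckckcA = {6,5}
(closed under both — stop)

12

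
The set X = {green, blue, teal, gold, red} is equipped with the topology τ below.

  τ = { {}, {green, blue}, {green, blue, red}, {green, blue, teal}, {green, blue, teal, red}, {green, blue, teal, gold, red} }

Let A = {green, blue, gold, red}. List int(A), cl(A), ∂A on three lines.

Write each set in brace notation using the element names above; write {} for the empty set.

U open, U⊆A: {}, {green, blue}, {green, blue, red}. int(A) = ⋃ = {green, blue, red}
X∖A={teal}, int(X∖A)={}, hence cl(A)={green, blue, teal, gold, red}
∂A: remove int from cl → {teal, gold}

int(A) = {green, blue, red}
cl(A)  = {green, blue, teal, gold, red}
∂A     = {teal, gold}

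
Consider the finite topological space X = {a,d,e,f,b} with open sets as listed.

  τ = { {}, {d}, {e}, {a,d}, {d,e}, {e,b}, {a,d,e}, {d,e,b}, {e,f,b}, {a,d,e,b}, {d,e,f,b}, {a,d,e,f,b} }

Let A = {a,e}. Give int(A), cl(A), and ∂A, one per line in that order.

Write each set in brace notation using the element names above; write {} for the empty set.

interior: largest open inside A is {e} (from {}, {e})
cl via duality: int({d,f,b}) = {d}, so X∖{d} = {a,e,f,b}
cl∖int = {a,f,b}

int(A) = {e}
cl(A)  = {a,e,f,b}
∂A     = {a,f,b}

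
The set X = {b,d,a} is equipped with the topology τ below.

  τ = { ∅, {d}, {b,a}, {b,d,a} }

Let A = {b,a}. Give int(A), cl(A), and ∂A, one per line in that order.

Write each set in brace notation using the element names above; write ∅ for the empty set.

open subsets of A: ∅, {b,a}; so int(A) = {b,a}
closure: X∖int(X∖A) = X∖{d} = {b,a}
∂A = {b,a} minus {b,a} = ∅

int(A) = {b,a}
cl(A)  = {b,a}
∂A     = ∅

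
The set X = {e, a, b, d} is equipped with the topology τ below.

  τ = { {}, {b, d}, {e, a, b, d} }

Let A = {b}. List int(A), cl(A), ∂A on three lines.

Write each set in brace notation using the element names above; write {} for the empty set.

int(A) = {}
cl(A)  = {e, a, b, d}
∂A     = {e, a, b, d}

U open, U⊆A: {}. int(A) = ⋃ = {}
X∖A={e, a, d}, int(X∖A)={}, hence cl(A)={e, a, b, d}
∂A: remove int from cl → {e, a, b, d}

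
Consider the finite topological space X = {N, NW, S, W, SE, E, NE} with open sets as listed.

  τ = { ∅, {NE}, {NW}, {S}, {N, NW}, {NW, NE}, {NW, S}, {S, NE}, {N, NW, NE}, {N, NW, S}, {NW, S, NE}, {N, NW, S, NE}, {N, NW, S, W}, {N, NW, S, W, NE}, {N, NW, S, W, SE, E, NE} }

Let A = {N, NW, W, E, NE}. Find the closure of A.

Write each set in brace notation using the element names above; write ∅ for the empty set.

{N, NW, W, SE, E, NE}

complement {S, SE}; its interior {S}; cl(A) = X∖{S} = {N, NW, W, SE, E, NE}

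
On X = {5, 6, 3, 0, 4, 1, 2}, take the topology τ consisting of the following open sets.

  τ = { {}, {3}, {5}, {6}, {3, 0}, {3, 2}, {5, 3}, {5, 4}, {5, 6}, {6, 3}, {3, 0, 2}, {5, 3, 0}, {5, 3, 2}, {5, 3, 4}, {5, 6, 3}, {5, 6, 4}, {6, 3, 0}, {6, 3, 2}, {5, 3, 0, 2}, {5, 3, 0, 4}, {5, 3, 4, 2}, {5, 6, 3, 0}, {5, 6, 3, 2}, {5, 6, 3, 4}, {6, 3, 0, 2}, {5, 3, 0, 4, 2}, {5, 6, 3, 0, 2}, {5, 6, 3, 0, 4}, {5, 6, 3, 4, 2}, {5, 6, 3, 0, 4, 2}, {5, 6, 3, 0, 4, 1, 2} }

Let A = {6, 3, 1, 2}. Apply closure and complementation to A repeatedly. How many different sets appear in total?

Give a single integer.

8

X∖A={5, 0, 4}, int(X∖A)={5, 4}, hence cl(A)={6, 3, 0, 1, 2}
Orbit (k=closure, c=complement):
  1. A     = {6, 3, 1, 2}
  2. kA    = {6, 3, 0, 1, 2}
  3. cA    = {5, 0, 4}
  4. ckA   = {5, 4}
  5. kcA   = {5, 0, 4, 1}
  6. kckA  = {5, 4, 1}
  7. ckcA  = {6, 3, 2}
  8. ckckA = {6, 3, 0, 2}
(closed under both — stop)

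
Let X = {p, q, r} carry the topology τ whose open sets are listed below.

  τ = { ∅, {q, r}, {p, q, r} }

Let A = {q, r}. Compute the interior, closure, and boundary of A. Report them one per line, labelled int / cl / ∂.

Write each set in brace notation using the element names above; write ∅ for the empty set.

opens ⊆ A: ∅, {q, r}; union → int = {q, r}
complement {p}; its interior ∅; cl(A) = X∖∅ = {p, q, r}
boundary = {p, q, r} ∖ {q, r} = {p}

int(A) = {q, r}
cl(A)  = {p, q, r}
∂A     = {p}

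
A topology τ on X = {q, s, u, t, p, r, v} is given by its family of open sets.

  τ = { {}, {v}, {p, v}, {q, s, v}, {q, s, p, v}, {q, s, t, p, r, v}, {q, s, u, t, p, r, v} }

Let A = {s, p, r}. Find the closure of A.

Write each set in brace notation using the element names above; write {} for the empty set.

complement {q, u, t, v}; its interior {v}; cl(A) = X∖{v} = {q, s, u, t, p, r}

{q, s, u, t, p, r}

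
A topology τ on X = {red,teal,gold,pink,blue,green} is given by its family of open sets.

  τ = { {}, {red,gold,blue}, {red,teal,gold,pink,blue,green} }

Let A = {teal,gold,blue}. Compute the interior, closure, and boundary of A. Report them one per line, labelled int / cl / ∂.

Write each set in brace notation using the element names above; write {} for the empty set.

int(A) = {}
cl(A)  = {red,teal,gold,pink,blue,green}
∂A     = {red,teal,gold,pink,blue,green}

interior: largest open inside A is {} (from {})
cl via duality: int({red,pink,green}) = {}, so X∖{} = {red,teal,gold,pink,blue,green}
cl∖int = {red,teal,gold,pink,blue,green}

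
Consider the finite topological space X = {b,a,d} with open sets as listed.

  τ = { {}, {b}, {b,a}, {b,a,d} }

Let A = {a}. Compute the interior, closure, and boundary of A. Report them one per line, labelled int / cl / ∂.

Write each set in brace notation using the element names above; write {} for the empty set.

open subsets of A: {}; so int(A) = {}
closure: X∖int(X∖A) = X∖{b} = {a,d}
∂A = {a,d} minus {} = {a,d}

int(A) = {}
cl(A)  = {a,d}
∂A     = {a,d}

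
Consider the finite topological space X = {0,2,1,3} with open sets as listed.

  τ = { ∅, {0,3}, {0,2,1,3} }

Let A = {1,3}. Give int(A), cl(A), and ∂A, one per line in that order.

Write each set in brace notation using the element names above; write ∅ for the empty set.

interior: largest open inside A is ∅ (from ∅)
cl via duality: int({0,2}) = ∅, so X∖∅ = {0,2,1,3}
cl∖int = {0,2,1,3}

int(A) = ∅
cl(A)  = {0,2,1,3}
∂A     = {0,2,1,3}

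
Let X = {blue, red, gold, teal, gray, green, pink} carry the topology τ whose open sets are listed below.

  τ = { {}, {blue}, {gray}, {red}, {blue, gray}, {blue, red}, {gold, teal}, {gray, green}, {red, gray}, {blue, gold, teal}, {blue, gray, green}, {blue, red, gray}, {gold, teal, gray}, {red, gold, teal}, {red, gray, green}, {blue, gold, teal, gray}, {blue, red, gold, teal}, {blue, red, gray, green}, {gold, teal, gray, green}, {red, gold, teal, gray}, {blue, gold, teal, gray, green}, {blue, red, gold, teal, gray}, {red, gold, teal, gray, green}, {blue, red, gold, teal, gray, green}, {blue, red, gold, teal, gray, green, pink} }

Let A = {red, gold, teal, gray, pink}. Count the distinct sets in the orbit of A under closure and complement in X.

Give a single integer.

8

X∖A={blue, green}, int(X∖A)={blue}, hence cl(A)={red, gold, teal, gray, green, pink}
Orbit (k=closure, c=complement):
  1. A     = {red, gold, teal, gray, pink}
  2. kA    = {red, gold, teal, gray, green, pink}
  3. cA    = {blue, green}
  4. ckA   = {blue}
  5. kcA   = {blue, green, pink}
  6. kckA  = {blue, pink}
  7. ckcA  = {red, gold, teal, gray}
  8. ckckA = {red, gold, teal, gray, green}
(closed under both — stop)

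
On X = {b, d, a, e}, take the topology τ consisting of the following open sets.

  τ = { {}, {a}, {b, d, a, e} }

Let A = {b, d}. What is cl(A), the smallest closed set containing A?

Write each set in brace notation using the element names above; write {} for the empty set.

{b, d, e}

closure: X∖int(X∖A) = X∖{a} = {b, d, e}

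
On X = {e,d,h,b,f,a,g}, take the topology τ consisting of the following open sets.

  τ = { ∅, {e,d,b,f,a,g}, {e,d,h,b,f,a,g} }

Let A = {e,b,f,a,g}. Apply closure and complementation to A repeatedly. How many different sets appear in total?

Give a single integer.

X∖A={d,h}, int(X∖A)=∅, hence cl(A)={e,d,h,b,f,a,g}
Orbit (k=closure, c=complement):
  1. A     = {e,b,f,a,g}
  2. kA    = {e,d,h,b,f,a,g}
  3. cA    = {d,h}
  4. ckA   = ∅
(closed under both — stop)

4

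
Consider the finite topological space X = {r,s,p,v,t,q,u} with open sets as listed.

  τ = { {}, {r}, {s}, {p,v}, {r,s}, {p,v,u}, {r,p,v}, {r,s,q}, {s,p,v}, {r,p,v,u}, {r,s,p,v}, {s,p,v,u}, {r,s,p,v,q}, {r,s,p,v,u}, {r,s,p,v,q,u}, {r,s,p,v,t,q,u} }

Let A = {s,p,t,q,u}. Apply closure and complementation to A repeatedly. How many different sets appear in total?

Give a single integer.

10

cl via duality: int({r,v}) = {r}, so X∖{r} = {s,p,v,t,q,u}
Write k for closure, c for complement:
  1. A     = {s,p,t,q,u}
  2. kA    = {s,p,v,t,q,u}
  3. cA    = {r,v}
  4. ckA   = {r}
  5. kcA   = {r,p,v,t,q,u}
  6. kckA  = {r,t,q}
  7. ckcA  = {s}
  8. ckckA = {s,p,v,u}
  9. kckcA = {s,t,q}
  10. ckckcA = {r,p,v,u}
applying k or c yields no new set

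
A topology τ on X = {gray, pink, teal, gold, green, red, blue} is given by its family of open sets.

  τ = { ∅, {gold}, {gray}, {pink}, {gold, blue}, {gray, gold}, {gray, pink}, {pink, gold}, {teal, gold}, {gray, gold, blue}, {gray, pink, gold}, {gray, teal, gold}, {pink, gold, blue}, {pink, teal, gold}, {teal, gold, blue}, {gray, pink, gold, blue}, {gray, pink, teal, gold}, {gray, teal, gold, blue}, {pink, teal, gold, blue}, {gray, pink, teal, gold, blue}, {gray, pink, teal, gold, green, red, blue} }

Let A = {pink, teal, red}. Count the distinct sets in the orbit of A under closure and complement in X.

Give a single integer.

8

X∖A={gray, gold, green, blue}, int(X∖A)={gray, gold, blue}, hence cl(A)={pink, teal, green, red}
Orbit (k=closure, c=complement):
  1. A     = {pink, teal, red}
  2. kA    = {pink, teal, green, red}
  3. cA    = {gray, gold, green, blue}
  4. ckA   = {gray, gold, blue}
  5. kcA   = {gray, teal, gold, green, red, blue}
  6. ckcA  = {pink}
  7. kckcA = {pink, green, red}
  8. ckckcA = {gray, teal, gold, blue}
(closed under both — stop)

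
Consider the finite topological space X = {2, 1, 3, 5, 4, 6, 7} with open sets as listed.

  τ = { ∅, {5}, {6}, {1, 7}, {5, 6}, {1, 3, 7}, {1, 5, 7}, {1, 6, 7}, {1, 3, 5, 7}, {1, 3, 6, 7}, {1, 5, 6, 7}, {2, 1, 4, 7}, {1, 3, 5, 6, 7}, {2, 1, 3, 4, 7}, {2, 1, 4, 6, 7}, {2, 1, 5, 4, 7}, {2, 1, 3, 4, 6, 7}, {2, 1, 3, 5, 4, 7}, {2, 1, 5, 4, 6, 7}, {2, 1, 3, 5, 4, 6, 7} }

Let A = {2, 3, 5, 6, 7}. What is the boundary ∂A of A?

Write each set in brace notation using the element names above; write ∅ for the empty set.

U open, U⊆A: ∅, {6}, {5}, {5, 6}. int(A) = ⋃ = {5, 6}
X∖A={1, 4}, int(X∖A)=∅, hence cl(A)={2, 1, 3, 5, 4, 6, 7}
∂A: remove int from cl → {2, 1, 3, 4, 7}

{2, 1, 3, 4, 7}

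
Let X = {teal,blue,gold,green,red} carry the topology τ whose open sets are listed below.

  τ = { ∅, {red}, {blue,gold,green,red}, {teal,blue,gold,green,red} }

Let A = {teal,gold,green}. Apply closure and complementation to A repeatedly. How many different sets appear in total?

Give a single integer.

cl via duality: int({blue,red}) = {red}, so X∖{red} = {teal,blue,gold,green}
Write k for closure, c for complement:
  1. A     = {teal,gold,green}
  2. kA    = {teal,blue,gold,green}
  3. cA    = {blue,red}
  4. ckA   = {red}
  5. kcA   = {teal,blue,gold,green,red}
  6. ckcA  = ∅
applying k or c yields no new set

6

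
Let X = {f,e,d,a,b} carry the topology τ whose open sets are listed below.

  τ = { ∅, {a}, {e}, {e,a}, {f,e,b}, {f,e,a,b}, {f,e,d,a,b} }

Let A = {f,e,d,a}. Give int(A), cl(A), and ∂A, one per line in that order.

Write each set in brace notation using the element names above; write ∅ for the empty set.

int(A) = {e,a}
cl(A)  = {f,e,d,a,b}
∂A     = {f,d,b}

open subsets of A: ∅, {e}, {a}, {e,a}; so int(A) = {e,a}
closure: X∖int(X∖A) = X∖∅ = {f,e,d,a,b}
∂A = {f,e,d,a,b} minus {e,a} = {f,d,b}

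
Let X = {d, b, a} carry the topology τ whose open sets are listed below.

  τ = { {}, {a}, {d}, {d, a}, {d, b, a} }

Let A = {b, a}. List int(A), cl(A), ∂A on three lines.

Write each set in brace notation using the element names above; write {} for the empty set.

int(A) = {a}
cl(A)  = {b, a}
∂A     = {b}

open subsets of A: {}, {a}; so int(A) = {a}
closure: X∖int(X∖A) = X∖{d} = {b, a}
∂A = {b, a} minus {a} = {b}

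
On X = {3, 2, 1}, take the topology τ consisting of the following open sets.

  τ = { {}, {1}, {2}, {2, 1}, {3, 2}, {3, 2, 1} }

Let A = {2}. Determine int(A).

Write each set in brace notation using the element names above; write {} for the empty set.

interior: largest open inside A is {2} (from {}, {2})

{2}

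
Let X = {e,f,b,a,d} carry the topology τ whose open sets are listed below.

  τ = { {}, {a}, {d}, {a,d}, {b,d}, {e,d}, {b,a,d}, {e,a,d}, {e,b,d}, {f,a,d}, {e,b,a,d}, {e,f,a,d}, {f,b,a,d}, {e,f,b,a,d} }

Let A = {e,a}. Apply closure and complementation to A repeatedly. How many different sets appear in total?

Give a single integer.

8

X∖A={f,b,d}, int(X∖A)={b,d}, hence cl(A)={e,f,a}
Orbit (k=closure, c=complement):
  1. A     = {e,a}
  2. kA    = {e,f,a}
  3. cA    = {f,b,d}
  4. ckA   = {b,d}
  5. kcA   = {e,f,b,d}
  6. ckcA  = {a}
  7. kckcA = {f,a}
  8. ckckcA = {e,b,d}
(closed under both — stop)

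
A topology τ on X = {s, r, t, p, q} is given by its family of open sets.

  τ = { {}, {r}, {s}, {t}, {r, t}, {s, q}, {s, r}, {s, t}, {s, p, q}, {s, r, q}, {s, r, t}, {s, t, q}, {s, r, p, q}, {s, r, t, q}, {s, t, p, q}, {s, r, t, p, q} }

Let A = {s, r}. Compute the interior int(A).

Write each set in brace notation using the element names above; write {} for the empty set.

{s, r}

opens ⊆ A: {}, {r}, {s}, {s, r}; union → int = {s, r}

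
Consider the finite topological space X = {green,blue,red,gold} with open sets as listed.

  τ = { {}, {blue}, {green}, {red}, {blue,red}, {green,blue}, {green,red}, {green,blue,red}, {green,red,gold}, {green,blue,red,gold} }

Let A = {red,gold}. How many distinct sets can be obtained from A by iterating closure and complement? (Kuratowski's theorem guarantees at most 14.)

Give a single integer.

cl via duality: int({green,blue}) = {green,blue}, so X∖{green,blue} = {red,gold}
Write k for closure, c for complement:
  1. A     = {red,gold}
  2. cA    = {green,blue}
  3. kcA   = {green,blue,gold}
  4. ckcA  = {red}
applying k or c yields no new set

4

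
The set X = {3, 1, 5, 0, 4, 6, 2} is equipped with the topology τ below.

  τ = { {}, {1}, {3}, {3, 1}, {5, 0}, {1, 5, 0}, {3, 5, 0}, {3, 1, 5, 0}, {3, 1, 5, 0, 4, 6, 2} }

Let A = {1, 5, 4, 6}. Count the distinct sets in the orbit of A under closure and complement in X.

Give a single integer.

closure: X∖int(X∖A) = X∖{3} = {1, 5, 0, 4, 6, 2}
Let k=closure and c=complement:
  1. A     = {1, 5, 4, 6}
  2. kA    = {1, 5, 0, 4, 6, 2}
  3. cA    = {3, 0, 2}
  4. ckA   = {3}
  5. kcA   = {3, 5, 0, 4, 6, 2}
  6. kckA  = {3, 4, 6, 2}
  7. ckcA  = {1}
  8. ckckA = {1, 5, 0}
  9. kckcA = {1, 4, 6, 2}
  10. ckckcA = {3, 5, 0}
— saturated at 10

10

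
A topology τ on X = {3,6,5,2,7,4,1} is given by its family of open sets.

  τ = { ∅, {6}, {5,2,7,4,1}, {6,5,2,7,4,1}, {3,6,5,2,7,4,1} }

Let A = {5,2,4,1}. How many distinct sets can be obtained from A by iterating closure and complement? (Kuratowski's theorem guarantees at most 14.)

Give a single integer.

closure: X∖int(X∖A) = X∖{6} = {3,5,2,7,4,1}
Let k=closure and c=complement:
  1. A     = {5,2,4,1}
  2. kA    = {3,5,2,7,4,1}
  3. cA    = {3,6,7}
  4. ckA   = {6}
  5. kcA   = {3,6,5,2,7,4,1}
  6. kckA  = {3,6}
  7. ckcA  = ∅
  8. ckckA = {5,2,7,4,1}
— saturated at 8

8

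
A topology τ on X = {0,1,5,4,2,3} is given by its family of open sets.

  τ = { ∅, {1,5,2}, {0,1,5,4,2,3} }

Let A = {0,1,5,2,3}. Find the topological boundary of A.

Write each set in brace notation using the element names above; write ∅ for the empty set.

{0,4,3}

open subsets of A: ∅, {1,5,2}; so int(A) = {1,5,2}
closure: X∖int(X∖A) = X∖∅ = {0,1,5,4,2,3}
∂A = {0,1,5,4,2,3} minus {1,5,2} = {0,4,3}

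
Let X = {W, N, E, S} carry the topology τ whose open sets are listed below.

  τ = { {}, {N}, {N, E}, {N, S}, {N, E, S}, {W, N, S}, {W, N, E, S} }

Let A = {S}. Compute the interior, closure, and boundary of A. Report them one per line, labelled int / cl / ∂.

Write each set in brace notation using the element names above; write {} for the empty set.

opens ⊆ A: {}; union → int = {}
complement {W, N, E}; its interior {N, E}; cl(A) = X∖{N, E} = {W, S}
boundary = {W, S} ∖ {} = {W, S}

int(A) = {}
cl(A)  = {W, S}
∂A     = {W, S}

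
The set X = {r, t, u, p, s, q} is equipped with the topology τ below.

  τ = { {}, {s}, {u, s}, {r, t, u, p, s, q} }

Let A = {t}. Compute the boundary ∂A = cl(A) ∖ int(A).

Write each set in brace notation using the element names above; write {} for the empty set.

U open, U⊆A: {}. int(A) = ⋃ = {}
X∖A={r, u, p, s, q}, int(X∖A)={u, s}, hence cl(A)={r, t, p, q}
∂A: remove int from cl → {r, t, p, q}

{r, t, p, q}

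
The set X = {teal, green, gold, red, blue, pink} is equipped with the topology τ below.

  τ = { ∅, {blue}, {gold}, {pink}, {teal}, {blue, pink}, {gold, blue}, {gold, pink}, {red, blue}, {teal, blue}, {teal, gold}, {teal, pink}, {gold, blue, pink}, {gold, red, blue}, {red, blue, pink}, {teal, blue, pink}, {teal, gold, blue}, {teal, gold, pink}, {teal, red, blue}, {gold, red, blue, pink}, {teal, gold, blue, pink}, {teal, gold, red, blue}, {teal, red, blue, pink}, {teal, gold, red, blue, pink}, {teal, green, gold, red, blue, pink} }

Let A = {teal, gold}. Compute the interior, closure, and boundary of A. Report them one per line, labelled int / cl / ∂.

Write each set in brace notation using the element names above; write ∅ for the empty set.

int(A) = {teal, gold}
cl(A)  = {teal, green, gold}
∂A     = {green}

open subsets of A: ∅, {gold}, {teal}, {teal, gold}; so int(A) = {teal, gold}
closure: X∖int(X∖A) = X∖{red, blue, pink} = {teal, green, gold}
∂A = {teal, green, gold} minus {teal, gold} = {green}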